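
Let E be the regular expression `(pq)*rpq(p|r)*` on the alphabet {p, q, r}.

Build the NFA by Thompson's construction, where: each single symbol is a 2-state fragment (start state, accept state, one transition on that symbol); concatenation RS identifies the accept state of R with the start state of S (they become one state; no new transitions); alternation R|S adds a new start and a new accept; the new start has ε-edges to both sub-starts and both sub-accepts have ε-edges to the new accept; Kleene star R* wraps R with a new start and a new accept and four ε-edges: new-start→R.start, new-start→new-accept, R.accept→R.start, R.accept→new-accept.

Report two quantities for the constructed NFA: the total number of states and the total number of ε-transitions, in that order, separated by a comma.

15, 12

Recursing over subexpressions:
Each of the 7 symbol leaves contributes 2 states and 0 ε-transitions.
  pq — 3 states, 0 ε-transitions
  (pq)* — 5 states, 4 ε-transitions
  p|r — 6 states, 4 ε-transitions
  (p|r)* — 8 states, 8 ε-transitions
  (pq)*rpq(p|r)* — 15 states, 12 ε-transitions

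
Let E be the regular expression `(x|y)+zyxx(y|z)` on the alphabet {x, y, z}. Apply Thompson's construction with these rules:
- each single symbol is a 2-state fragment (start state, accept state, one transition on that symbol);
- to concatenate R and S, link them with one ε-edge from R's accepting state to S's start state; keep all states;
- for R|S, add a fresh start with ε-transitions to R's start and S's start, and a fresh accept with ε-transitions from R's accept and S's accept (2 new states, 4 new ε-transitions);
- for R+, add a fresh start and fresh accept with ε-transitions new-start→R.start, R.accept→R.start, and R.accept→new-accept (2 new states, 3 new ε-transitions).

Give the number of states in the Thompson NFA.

Bottom-up over the parse tree:
Each of the 8 symbol leaves contributes a 2-state fragment.
  x|y — 6 states
  (x|y)+ — 8 states
  y|z — 6 states
  (x|y)+zyxx(y|z) — 22 states

22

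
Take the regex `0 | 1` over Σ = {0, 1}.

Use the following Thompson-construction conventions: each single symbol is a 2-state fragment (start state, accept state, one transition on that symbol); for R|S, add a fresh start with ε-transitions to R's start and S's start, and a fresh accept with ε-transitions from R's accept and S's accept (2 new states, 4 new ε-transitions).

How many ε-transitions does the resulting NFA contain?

By structural recursion:
Each of the 2 symbol leaves contributes 0 ε-transitions.
  0 | 1 = 4 ε-transitions

4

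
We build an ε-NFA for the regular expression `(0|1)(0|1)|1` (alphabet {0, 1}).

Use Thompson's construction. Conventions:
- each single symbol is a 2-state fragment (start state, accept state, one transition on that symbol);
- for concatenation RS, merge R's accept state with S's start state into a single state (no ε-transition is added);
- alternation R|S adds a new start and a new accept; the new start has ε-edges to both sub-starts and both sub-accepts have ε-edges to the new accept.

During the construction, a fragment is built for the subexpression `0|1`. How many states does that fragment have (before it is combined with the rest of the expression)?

Fragment for `0|1`:
Each of the 2 symbol leaves contributes a 2-state fragment.
  0|1 = 6 states

6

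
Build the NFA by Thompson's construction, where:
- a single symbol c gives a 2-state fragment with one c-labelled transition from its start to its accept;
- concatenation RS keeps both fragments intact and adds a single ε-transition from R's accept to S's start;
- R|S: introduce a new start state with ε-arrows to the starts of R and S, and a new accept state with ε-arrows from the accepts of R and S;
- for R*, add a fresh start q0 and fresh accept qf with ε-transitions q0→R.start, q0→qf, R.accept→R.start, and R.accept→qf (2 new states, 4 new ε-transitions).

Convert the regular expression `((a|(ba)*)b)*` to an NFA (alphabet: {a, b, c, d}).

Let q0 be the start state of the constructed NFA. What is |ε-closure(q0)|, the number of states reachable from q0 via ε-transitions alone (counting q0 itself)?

9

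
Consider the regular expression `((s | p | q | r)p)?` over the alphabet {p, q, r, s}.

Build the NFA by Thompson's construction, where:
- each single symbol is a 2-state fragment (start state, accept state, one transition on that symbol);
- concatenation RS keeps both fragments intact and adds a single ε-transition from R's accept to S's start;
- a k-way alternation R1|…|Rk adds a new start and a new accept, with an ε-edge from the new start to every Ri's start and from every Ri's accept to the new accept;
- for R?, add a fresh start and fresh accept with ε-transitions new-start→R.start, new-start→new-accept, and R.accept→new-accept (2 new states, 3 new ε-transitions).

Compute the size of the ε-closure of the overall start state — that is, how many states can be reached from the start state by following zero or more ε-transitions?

Compute the ε-closure size of each fragment's start state recursively; a symbol fragment's start has no outgoing ε-edge, so its closure is just itself (size 1).
  s | p | q | r → |ε-closure| = 1 + 1 + 1 + 1 + 1 = 5 (the new accept is not ε-reachable since no branch accepts ε)
  (s | p | q | r)p → |ε-closure| equals the left operand's closure size = 5 (its accept is not ε-reachable, so the closure stops there)
  ((s | p | q | r)p)? → new start has ε-edges to the inner start and to the new accept, so |ε-closure| = 2 + 5 = 7

7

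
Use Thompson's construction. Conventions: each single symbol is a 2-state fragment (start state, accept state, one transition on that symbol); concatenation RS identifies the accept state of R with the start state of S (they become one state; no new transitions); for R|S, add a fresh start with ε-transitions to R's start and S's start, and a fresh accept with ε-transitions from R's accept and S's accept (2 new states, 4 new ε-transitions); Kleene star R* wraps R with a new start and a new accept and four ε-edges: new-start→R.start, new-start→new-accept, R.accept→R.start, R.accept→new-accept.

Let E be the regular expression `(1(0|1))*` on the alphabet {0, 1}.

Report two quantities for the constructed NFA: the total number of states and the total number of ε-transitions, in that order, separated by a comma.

9, 8

Bottom-up over the parse tree:
Each of the 3 symbol leaves contributes 2 states and 0 ε-transitions.
  0|1 — 6 states, 4 ε-transitions
  1(0|1) — 7 states, 4 ε-transitions
  (1(0|1))* — 9 states, 8 ε-transitions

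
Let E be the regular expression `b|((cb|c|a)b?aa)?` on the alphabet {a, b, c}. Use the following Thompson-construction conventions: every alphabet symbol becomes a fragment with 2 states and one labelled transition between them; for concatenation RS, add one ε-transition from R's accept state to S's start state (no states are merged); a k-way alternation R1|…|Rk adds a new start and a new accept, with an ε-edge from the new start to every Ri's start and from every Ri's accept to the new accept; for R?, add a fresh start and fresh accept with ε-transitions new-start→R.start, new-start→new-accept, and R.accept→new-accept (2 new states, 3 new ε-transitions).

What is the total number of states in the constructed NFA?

Bottom-up over the parse tree:
Each of the 8 symbol leaves contributes a 2-state fragment.
  cb — 4 states
  cb|c|a — 10 states
  b? — 4 states
  (cb|c|a)b?aa — 18 states
  ((cb|c|a)b?aa)? — 20 states
  b|((cb|c|a)b?aa)? — 24 states

24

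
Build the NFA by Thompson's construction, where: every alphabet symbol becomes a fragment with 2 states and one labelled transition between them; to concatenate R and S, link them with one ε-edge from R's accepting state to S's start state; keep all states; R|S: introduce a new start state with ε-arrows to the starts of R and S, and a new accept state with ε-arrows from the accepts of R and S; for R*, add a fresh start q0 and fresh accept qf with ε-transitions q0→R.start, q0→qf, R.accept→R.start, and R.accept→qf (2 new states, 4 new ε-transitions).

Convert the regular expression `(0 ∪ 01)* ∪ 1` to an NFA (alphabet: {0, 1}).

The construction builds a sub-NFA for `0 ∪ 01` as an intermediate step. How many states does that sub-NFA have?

Fragment for `0 ∪ 01`:
Each of the 3 symbol leaves contributes a 2-state fragment.
  01 → 4 states
  0 ∪ 01 → 8 states

8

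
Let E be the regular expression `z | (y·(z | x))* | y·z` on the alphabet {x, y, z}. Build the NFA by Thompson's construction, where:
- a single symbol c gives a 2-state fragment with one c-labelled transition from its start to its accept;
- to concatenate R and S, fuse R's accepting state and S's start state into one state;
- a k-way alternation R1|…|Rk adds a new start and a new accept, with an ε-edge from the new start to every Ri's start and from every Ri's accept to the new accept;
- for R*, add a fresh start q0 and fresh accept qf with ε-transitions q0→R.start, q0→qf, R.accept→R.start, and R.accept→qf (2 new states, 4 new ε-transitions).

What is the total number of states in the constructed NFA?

Recursing over subexpressions:
Each of the 6 symbol leaves contributes a 2-state fragment.
  z | x = 6 states
  y·(z | x) = 7 states
  (y·(z | x))* = 9 states
  y·z = 3 states
  z | (y·(z | x))* | y·z = 16 states

16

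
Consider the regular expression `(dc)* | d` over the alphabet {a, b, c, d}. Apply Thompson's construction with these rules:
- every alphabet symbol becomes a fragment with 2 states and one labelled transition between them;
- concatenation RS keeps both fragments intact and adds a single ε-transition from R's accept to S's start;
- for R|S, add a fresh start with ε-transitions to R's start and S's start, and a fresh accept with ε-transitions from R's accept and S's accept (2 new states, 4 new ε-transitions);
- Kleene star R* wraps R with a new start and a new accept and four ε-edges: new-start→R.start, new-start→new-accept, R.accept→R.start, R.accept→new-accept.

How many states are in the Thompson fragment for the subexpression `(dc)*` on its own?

6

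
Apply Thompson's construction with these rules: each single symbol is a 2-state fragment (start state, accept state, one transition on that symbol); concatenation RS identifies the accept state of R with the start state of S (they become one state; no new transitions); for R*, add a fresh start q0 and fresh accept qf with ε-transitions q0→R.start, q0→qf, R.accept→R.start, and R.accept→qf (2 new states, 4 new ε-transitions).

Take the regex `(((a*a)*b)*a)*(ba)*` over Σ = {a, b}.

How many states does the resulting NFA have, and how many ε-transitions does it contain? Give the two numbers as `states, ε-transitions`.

17, 20

Bottom-up over the parse tree:
Each of the 6 symbol leaves contributes 2 states and 0 ε-transitions.
  a* = 4 states, 4 ε-transitions
  a*a = 5 states, 4 ε-transitions
  (a*a)* = 7 states, 8 ε-transitions
  (a*a)*b = 8 states, 8 ε-transitions
  ((a*a)*b)* = 10 states, 12 ε-transitions
  ((a*a)*b)*a = 11 states, 12 ε-transitions
  (((a*a)*b)*a)* = 13 states, 16 ε-transitions
  ba = 3 states, 0 ε-transitions
  (ba)* = 5 states, 4 ε-transitions
  (((a*a)*b)*a)*(ba)* = 17 states, 20 ε-transitions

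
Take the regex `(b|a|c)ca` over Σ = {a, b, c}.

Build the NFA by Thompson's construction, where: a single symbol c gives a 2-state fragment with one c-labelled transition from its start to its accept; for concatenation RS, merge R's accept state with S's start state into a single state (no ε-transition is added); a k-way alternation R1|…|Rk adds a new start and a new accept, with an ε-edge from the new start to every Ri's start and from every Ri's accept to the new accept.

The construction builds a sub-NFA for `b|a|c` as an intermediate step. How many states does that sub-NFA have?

8

Fragment for `b|a|c`:
Each of the 3 symbol leaves contributes a 2-state fragment.
  b|a|c — 8 states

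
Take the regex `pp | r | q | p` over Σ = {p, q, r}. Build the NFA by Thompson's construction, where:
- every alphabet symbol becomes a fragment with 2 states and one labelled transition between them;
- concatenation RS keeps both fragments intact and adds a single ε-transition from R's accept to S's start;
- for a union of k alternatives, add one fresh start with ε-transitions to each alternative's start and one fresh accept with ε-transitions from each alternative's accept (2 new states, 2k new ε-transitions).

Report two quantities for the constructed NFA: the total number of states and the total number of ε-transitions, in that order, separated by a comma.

12, 9

Bottom-up over the parse tree:
Each of the 5 symbol leaves contributes 2 states and 0 ε-transitions.
  pp = 4 states, 1 ε-transition
  pp | r | q | p = 12 states, 9 ε-transitions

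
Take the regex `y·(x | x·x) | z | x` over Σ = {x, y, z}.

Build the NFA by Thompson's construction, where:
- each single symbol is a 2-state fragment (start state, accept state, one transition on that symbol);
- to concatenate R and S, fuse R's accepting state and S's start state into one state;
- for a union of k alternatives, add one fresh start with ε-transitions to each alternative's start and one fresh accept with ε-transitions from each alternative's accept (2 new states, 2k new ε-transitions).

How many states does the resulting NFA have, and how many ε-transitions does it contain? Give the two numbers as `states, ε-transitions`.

Bottom-up over the parse tree:
Each of the 6 symbol leaves contributes 2 states and 0 ε-transitions.
  x·x → 3 states, 0 ε-transitions
  x | x·x → 7 states, 4 ε-transitions
  y·(x | x·x) → 8 states, 4 ε-transitions
  y·(x | x·x) | z | x → 14 states, 10 ε-transitions

14, 10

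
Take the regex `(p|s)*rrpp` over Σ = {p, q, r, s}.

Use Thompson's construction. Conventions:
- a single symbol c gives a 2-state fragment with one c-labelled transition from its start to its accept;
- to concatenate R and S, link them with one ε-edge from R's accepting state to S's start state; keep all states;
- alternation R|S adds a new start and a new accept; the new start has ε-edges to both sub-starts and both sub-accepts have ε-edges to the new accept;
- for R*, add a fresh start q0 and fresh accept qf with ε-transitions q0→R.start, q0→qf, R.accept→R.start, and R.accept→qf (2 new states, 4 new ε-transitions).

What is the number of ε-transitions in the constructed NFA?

12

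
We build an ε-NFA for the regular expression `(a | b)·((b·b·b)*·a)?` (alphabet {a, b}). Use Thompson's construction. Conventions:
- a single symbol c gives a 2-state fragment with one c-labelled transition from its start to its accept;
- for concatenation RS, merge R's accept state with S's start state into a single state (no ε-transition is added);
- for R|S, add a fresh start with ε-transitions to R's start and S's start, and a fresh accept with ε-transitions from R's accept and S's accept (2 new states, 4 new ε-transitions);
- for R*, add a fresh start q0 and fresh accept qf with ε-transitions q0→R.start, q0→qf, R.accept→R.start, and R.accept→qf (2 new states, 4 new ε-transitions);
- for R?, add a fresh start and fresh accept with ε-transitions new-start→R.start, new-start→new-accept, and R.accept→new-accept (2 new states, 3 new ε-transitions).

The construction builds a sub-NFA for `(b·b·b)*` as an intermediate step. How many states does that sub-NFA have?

Fragment for `(b·b·b)*`:
Each of the 3 symbol leaves contributes a 2-state fragment.
  b·b·b : 4 states
  (b·b·b)* : 6 states

6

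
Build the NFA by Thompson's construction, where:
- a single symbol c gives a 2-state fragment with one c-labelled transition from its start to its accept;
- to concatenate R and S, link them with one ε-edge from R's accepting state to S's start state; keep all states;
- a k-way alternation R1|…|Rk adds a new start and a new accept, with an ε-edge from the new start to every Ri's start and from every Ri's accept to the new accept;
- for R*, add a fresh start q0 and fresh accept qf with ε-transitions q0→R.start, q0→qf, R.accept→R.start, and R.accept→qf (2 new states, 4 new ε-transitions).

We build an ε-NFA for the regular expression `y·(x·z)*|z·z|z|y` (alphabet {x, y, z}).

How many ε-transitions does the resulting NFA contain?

Building bottom-up:
Each of the 7 symbol leaves contributes 0 ε-transitions.
  x·z : 1 ε-transition
  (x·z)* : 5 ε-transitions
  y·(x·z)* : 6 ε-transitions
  z·z : 1 ε-transition
  y·(x·z)*|z·z|z|y : 15 ε-transitions

15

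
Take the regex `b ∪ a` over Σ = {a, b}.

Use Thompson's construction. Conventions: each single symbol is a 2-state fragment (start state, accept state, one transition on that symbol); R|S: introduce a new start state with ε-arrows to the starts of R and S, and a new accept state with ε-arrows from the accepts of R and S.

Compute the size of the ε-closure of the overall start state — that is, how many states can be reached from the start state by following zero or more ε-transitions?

Work bottom-up. For each fragment F, track |ε-closure(F.start)| and whether F's accept lies in that closure (i.e. whether F accepts ε). A single-symbol fragment has closure size 1 and does not accept ε.
  b ∪ a — |closure| = 1 + 1 + 1 = 3 (the new accept is not ε-reachable since no branch accepts ε)

3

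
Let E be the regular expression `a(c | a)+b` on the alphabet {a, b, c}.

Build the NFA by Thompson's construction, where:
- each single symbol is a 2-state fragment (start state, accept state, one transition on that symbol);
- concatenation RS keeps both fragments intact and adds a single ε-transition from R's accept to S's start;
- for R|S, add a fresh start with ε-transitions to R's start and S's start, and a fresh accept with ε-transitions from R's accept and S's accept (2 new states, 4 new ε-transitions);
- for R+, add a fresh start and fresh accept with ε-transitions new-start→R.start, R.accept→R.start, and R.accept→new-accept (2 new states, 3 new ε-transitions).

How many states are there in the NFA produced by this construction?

12

Building bottom-up:
Each of the 4 symbol leaves contributes a 2-state fragment.
  c | a : 6 states
  (c | a)+ : 8 states
  a(c | a)+b : 12 states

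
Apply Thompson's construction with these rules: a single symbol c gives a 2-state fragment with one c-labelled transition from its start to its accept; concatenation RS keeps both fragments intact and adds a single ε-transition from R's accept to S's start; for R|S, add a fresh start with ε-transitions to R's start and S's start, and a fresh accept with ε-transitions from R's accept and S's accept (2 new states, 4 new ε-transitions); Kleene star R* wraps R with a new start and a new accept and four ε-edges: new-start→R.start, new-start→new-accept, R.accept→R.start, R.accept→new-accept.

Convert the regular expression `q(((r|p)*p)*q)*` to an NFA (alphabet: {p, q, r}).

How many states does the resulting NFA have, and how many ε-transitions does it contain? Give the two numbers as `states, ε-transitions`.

Bottom-up over the parse tree:
Each of the 5 symbol leaves contributes 2 states and 0 ε-transitions.
  r|p = 6 states, 4 ε-transitions
  (r|p)* = 8 states, 8 ε-transitions
  (r|p)*p = 10 states, 9 ε-transitions
  ((r|p)*p)* = 12 states, 13 ε-transitions
  ((r|p)*p)*q = 14 states, 14 ε-transitions
  (((r|p)*p)*q)* = 16 states, 18 ε-transitions
  q(((r|p)*p)*q)* = 18 states, 19 ε-transitions

18, 19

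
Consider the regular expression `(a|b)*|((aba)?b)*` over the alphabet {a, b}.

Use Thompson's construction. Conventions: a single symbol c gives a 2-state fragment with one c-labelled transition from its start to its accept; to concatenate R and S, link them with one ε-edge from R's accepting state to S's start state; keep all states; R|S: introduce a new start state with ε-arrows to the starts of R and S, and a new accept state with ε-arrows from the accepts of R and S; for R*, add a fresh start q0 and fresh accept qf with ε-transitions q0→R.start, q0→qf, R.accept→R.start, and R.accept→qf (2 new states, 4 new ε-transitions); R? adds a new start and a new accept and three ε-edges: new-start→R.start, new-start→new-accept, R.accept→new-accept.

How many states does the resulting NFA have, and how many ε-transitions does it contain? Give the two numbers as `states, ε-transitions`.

22, 22

Building bottom-up:
Each of the 6 symbol leaves contributes 2 states and 0 ε-transitions.
  a|b = 6 states, 4 ε-transitions
  (a|b)* = 8 states, 8 ε-transitions
  aba = 6 states, 2 ε-transitions
  (aba)? = 8 states, 5 ε-transitions
  (aba)?b = 10 states, 6 ε-transitions
  ((aba)?b)* = 12 states, 10 ε-transitions
  (a|b)*|((aba)?b)* = 22 states, 22 ε-transitions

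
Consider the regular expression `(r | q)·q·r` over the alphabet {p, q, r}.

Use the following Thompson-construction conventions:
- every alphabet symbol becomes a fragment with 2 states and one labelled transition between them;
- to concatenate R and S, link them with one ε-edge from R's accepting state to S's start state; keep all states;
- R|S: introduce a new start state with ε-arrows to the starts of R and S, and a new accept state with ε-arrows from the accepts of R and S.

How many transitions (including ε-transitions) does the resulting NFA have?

10

By structural recursion:
Each of the 4 symbol leaves contributes 1 transition (1 symbol, 0 ε).
  r | q → 6 transitions (2 symbol, 4 ε)
  (r | q)·q·r → 10 transitions (4 symbol, 6 ε)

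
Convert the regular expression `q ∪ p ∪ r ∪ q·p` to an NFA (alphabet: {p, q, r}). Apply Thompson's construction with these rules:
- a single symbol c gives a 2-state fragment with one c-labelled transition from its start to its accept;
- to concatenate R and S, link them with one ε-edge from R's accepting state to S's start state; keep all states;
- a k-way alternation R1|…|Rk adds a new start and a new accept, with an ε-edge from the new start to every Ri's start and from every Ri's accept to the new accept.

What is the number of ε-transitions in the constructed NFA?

Per subexpression:
Each of the 5 symbol leaves contributes 0 ε-transitions.
  q·p — 1 ε-transition
  q ∪ p ∪ r ∪ q·p — 9 ε-transitions

9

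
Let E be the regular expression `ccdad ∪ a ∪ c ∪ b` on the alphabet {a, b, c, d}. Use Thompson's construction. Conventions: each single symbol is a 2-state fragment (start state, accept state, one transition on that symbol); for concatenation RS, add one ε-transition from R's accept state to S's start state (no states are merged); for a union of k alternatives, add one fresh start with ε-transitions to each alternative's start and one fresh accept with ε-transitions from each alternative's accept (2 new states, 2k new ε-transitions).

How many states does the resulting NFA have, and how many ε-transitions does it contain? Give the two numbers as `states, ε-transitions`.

By structural recursion:
Each of the 8 symbol leaves contributes 2 states and 0 ε-transitions.
  ccdad → 10 states, 4 ε-transitions
  ccdad ∪ a ∪ c ∪ b → 18 states, 12 ε-transitions

18, 12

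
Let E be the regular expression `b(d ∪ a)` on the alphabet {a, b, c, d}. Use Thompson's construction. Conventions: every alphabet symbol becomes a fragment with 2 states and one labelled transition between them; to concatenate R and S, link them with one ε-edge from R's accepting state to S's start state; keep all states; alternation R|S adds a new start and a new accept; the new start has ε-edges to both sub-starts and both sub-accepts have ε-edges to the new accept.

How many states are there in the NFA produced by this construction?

8

Recursing over subexpressions:
Each of the 3 symbol leaves contributes a 2-state fragment.
  d ∪ a — 6 states
  b(d ∪ a) — 8 states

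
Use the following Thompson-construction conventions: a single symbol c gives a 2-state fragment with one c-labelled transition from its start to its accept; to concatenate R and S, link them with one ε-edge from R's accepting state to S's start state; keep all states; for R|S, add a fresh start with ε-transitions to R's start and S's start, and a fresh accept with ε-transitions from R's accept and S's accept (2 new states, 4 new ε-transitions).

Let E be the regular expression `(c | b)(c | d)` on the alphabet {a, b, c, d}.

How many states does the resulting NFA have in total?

12

Per subexpression:
Each of the 4 symbol leaves contributes a 2-state fragment.
  c | b = 6 states
  c | d = 6 states
  (c | b)(c | d) = 12 states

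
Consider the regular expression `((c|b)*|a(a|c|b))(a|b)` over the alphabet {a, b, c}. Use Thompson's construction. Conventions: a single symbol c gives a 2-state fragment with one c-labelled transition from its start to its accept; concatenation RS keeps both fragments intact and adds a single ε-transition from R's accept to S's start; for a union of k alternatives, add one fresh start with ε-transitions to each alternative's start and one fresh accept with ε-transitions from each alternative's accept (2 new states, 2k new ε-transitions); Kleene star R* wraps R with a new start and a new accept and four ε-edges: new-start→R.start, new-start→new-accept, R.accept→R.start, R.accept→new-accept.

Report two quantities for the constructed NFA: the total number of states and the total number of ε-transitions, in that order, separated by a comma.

Building bottom-up:
Each of the 8 symbol leaves contributes 2 states and 0 ε-transitions.
  c|b → 6 states, 4 ε-transitions
  (c|b)* → 8 states, 8 ε-transitions
  a|c|b → 8 states, 6 ε-transitions
  a(a|c|b) → 10 states, 7 ε-transitions
  (c|b)*|a(a|c|b) → 20 states, 19 ε-transitions
  a|b → 6 states, 4 ε-transitions
  ((c|b)*|a(a|c|b))(a|b) → 26 states, 24 ε-transitions

26, 24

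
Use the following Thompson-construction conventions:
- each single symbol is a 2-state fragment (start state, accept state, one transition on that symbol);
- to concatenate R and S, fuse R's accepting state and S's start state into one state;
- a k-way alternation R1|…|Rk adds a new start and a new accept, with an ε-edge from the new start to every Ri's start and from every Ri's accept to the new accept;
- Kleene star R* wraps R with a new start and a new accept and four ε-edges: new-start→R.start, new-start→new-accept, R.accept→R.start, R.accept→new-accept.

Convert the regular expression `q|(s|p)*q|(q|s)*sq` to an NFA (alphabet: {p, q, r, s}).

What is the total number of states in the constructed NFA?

Building bottom-up:
Each of the 8 symbol leaves contributes a 2-state fragment.
  s|p : 6 states
  (s|p)* : 8 states
  (s|p)*q : 9 states
  q|s : 6 states
  (q|s)* : 8 states
  (q|s)*sq : 10 states
  q|(s|p)*q|(q|s)*sq : 23 states

23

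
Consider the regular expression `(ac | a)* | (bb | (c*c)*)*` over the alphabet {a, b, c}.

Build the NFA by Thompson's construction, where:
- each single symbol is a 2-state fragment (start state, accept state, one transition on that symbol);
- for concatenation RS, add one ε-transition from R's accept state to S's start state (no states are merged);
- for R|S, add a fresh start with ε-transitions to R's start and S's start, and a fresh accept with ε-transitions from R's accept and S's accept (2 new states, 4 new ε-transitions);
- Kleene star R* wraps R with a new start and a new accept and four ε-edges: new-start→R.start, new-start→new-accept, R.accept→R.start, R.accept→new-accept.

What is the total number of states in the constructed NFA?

28

By structural recursion:
Each of the 7 symbol leaves contributes a 2-state fragment.
  ac — 4 states
  ac | a — 8 states
  (ac | a)* — 10 states
  bb — 4 states
  c* — 4 states
  c*c — 6 states
  (c*c)* — 8 states
  bb | (c*c)* — 14 states
  (bb | (c*c)*)* — 16 states
  (ac | a)* | (bb | (c*c)*)* — 28 states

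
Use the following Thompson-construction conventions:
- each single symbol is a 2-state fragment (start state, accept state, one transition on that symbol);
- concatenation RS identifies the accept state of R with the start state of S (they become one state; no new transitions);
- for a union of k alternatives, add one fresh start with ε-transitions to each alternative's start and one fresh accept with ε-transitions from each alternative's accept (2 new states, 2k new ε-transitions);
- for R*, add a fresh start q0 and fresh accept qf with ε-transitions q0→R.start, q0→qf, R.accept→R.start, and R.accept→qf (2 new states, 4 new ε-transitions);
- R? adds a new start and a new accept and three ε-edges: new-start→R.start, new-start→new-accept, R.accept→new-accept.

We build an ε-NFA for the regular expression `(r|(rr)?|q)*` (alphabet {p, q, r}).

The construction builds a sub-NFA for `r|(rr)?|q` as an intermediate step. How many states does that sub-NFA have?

Fragment for `r|(rr)?|q`:
Each of the 4 symbol leaves contributes a 2-state fragment.
  rr : 3 states
  (rr)? : 5 states
  r|(rr)?|q : 11 states

11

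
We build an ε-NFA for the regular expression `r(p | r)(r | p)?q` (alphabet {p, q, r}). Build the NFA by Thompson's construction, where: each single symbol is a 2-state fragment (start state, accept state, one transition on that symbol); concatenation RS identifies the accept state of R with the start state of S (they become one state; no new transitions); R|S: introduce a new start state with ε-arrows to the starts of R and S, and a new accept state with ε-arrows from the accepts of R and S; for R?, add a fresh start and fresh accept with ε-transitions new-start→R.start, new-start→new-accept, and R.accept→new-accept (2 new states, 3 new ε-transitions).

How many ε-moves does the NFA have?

Per subexpression:
Each of the 6 symbol leaves contributes 0 ε-transitions.
  p | r : 4 ε-transitions
  r | p : 4 ε-transitions
  (r | p)? : 7 ε-transitions
  r(p | r)(r | p)?q : 11 ε-transitions

11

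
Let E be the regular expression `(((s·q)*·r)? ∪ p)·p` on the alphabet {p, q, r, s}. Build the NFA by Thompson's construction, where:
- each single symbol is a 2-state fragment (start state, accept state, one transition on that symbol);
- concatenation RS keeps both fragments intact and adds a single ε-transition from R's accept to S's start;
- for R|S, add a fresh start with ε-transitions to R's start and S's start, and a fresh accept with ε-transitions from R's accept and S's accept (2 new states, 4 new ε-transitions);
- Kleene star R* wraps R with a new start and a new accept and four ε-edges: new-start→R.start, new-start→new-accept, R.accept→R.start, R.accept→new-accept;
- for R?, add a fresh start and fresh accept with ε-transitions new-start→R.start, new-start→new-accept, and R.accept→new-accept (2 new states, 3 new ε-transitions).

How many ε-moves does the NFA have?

14

Bottom-up over the parse tree:
Each of the 5 symbol leaves contributes 0 ε-transitions.
  s·q = 1 ε-transition
  (s·q)* = 5 ε-transitions
  (s·q)*·r = 6 ε-transitions
  ((s·q)*·r)? = 9 ε-transitions
  ((s·q)*·r)? ∪ p = 13 ε-transitions
  (((s·q)*·r)? ∪ p)·p = 14 ε-transitions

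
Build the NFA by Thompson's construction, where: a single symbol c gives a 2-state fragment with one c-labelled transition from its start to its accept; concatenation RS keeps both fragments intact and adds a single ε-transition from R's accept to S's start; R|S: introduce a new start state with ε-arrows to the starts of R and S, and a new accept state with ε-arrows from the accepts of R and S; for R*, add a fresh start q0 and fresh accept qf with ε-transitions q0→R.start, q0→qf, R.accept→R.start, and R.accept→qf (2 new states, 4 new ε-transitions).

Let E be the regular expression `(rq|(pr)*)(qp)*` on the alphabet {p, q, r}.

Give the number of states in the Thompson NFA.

18

Building bottom-up:
Each of the 6 symbol leaves contributes a 2-state fragment.
  rq = 4 states
  pr = 4 states
  (pr)* = 6 states
  rq|(pr)* = 12 states
  qp = 4 states
  (qp)* = 6 states
  (rq|(pr)*)(qp)* = 18 states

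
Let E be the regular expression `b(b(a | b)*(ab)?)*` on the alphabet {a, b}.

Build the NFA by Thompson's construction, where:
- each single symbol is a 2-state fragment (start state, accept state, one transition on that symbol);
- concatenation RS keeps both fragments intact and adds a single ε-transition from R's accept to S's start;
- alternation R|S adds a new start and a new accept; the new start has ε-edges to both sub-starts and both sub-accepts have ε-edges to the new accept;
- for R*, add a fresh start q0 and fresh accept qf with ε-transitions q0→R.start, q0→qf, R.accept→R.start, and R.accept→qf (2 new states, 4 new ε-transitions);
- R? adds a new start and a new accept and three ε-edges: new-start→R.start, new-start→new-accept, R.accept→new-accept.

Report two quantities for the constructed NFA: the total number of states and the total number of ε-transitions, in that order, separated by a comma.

By structural recursion:
Each of the 6 symbol leaves contributes 2 states and 0 ε-transitions.
  a | b = 6 states, 4 ε-transitions
  (a | b)* = 8 states, 8 ε-transitions
  ab = 4 states, 1 ε-transition
  (ab)? = 6 states, 4 ε-transitions
  b(a | b)*(ab)? = 16 states, 14 ε-transitions
  (b(a | b)*(ab)?)* = 18 states, 18 ε-transitions
  b(b(a | b)*(ab)?)* = 20 states, 19 ε-transitions

20, 19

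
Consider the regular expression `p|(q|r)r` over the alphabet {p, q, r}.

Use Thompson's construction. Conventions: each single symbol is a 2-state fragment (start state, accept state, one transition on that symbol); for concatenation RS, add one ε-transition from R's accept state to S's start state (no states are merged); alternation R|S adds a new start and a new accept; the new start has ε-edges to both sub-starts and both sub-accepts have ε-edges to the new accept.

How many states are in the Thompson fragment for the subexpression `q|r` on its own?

6

Fragment for `q|r`:
Each of the 2 symbol leaves contributes a 2-state fragment.
  q|r = 6 states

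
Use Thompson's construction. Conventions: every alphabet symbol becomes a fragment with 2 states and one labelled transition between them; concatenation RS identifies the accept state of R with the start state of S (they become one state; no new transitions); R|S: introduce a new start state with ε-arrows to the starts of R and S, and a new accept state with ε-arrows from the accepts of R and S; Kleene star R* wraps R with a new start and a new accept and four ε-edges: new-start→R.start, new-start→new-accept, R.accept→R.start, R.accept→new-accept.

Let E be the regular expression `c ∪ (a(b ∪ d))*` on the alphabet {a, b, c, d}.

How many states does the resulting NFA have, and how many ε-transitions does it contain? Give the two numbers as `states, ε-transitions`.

By structural recursion:
Each of the 4 symbol leaves contributes 2 states and 0 ε-transitions.
  b ∪ d → 6 states, 4 ε-transitions
  a(b ∪ d) → 7 states, 4 ε-transitions
  (a(b ∪ d))* → 9 states, 8 ε-transitions
  c ∪ (a(b ∪ d))* → 13 states, 12 ε-transitions

13, 12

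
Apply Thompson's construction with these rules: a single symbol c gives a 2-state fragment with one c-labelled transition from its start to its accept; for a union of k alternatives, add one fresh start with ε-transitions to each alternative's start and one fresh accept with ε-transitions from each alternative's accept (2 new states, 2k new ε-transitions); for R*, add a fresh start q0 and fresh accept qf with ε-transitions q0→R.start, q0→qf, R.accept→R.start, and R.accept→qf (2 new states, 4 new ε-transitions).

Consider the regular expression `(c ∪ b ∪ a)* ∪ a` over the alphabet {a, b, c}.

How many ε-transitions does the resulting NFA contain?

14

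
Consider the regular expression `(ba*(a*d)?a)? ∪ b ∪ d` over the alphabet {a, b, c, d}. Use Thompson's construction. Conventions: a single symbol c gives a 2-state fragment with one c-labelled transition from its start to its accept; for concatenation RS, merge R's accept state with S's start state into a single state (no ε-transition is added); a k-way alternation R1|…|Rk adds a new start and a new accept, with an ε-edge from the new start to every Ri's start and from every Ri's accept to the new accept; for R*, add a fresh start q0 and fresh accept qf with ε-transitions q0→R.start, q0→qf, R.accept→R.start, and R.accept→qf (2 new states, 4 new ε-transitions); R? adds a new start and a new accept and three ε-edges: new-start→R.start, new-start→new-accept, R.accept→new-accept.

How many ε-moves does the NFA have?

20

Bottom-up over the parse tree:
Each of the 7 symbol leaves contributes 0 ε-transitions.
  a* — 4 ε-transitions
  a* — 4 ε-transitions
  a*d — 4 ε-transitions
  (a*d)? — 7 ε-transitions
  ba*(a*d)?a — 11 ε-transitions
  (ba*(a*d)?a)? — 14 ε-transitions
  (ba*(a*d)?a)? ∪ b ∪ d — 20 ε-transitions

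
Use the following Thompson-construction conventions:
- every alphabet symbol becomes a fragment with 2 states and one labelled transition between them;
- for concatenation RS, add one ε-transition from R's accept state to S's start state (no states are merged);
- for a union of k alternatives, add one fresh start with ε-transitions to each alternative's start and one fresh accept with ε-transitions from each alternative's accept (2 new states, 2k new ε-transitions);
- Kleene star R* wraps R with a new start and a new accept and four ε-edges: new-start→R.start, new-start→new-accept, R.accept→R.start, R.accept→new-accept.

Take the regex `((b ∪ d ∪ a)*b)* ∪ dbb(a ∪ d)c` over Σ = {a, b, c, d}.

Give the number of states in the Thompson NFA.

30

By structural recursion:
Each of the 10 symbol leaves contributes a 2-state fragment.
  b ∪ d ∪ a → 8 states
  (b ∪ d ∪ a)* → 10 states
  (b ∪ d ∪ a)*b → 12 states
  ((b ∪ d ∪ a)*b)* → 14 states
  a ∪ d → 6 states
  dbb(a ∪ d)c → 14 states
  ((b ∪ d ∪ a)*b)* ∪ dbb(a ∪ d)c → 30 states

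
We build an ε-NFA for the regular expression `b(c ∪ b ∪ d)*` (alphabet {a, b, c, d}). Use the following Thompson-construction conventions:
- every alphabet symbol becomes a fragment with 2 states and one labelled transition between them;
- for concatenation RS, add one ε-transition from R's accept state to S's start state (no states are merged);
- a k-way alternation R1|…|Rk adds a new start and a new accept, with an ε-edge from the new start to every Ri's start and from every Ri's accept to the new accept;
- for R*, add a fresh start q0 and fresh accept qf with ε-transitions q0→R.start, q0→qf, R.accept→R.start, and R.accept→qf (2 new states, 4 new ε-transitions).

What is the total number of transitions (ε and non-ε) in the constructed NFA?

15

Per subexpression:
Each of the 4 symbol leaves contributes 1 transition (1 symbol, 0 ε).
  c ∪ b ∪ d = 9 transitions (3 symbol, 6 ε)
  (c ∪ b ∪ d)* = 13 transitions (3 symbol, 10 ε)
  b(c ∪ b ∪ d)* = 15 transitions (4 symbol, 11 ε)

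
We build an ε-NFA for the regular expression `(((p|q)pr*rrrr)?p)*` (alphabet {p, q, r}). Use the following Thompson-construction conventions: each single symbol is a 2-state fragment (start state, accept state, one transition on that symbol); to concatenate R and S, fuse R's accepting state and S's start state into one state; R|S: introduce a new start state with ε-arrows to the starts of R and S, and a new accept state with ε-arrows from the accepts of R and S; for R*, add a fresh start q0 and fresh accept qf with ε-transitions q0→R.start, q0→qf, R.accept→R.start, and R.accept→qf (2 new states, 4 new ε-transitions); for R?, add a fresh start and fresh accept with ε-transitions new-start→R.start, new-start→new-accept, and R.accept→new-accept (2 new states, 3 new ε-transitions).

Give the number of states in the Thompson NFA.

Per subexpression:
Each of the 9 symbol leaves contributes a 2-state fragment.
  p|q : 6 states
  r* : 4 states
  (p|q)pr*rrrr : 14 states
  ((p|q)pr*rrrr)? : 16 states
  ((p|q)pr*rrrr)?p : 17 states
  (((p|q)pr*rrrr)?p)* : 19 states

19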